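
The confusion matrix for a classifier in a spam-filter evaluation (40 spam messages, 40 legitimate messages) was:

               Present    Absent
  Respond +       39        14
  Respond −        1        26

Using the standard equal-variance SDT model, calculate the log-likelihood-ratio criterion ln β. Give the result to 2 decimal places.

ln β = -1.85

H = 39/40 = 0.9750
FA = 14/40 = 0.3500
Φ⁻¹(H) = Φ⁻¹(0.9750) = 1.960
Φ⁻¹(FA) = Φ⁻¹(0.3500) = -0.385
ln β = −½·[z(H)² − z(FA)²] = −0.5 × (3.842 − 0.148) = -1.847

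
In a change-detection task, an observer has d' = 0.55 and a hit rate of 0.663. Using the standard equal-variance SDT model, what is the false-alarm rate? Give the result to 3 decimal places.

false-alarm rate = 0.449

z(hit rate) = z(0.663) = 0.4207
z(FA) = z(H) − d' = 0.4207 − 0.55 = -0.1293
false-alarm rate = Φ(-0.1293) = 0.4486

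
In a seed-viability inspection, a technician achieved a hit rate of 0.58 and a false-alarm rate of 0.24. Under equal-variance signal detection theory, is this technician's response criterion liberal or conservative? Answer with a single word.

z(H) = 0.202, z(FA) = -0.706
c = −½·(z(H) + z(FA)) = 0.252
c > 0 → conservative criterion (biased toward responding “no”).

conservative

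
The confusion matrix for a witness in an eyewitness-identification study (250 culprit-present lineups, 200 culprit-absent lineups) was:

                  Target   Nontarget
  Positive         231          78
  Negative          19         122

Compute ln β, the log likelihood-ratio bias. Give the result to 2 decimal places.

ln β = -0.99

H = 231/250 = 0.9240
FA = 78/200 = 0.3900
z(0.9240) = 1.433, z(0.3900) = -0.279
ln β = −½·[z(H)² − z(FA)²] = −0.5 × (2.053 − 0.078) = -0.9875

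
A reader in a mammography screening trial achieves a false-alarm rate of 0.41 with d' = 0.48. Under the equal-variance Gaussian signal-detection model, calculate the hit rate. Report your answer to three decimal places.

z(false-alarm rate) = z(0.41) = -0.2275
z(H) = z(FA) + d' = -0.2275 + 0.48 = 0.2525
hit rate = Φ(0.2525) = 0.5997

hit rate = 0.600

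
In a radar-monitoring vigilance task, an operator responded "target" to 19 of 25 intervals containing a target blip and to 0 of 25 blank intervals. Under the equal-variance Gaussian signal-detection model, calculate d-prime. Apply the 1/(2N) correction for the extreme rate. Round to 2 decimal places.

d-prime = 2.76

The false-alarm rate is 0/25 = 0, so apply the 1/(2N) correction: FA → 1/(2·25) = 0.02000.
z(H) = z(0.76000) = 0.706
z(FA) = z(0.02000) = -2.054
d' = 0.706 − (-2.054) = 2.760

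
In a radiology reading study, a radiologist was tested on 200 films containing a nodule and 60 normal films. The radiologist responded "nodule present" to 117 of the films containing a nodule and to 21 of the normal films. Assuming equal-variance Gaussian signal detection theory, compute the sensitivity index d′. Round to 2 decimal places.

d′ = 0.60

H = 117/200 = 0.5850
FA = 21/60 = 0.3500
Φ⁻¹(H) = 0.2147
Φ⁻¹(FA) = -0.3853
d' = z(H) − z(FA) = 0.2147 − (-0.3853) = 0.6000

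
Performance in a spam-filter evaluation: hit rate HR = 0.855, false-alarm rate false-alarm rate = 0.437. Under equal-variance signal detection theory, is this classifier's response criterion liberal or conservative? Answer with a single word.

liberal

z(H) = 1.058, z(FA) = -0.159
c = −½·(z(H) + z(FA)) = -0.4495
c < 0 → liberal criterion (biased toward responding “yes”).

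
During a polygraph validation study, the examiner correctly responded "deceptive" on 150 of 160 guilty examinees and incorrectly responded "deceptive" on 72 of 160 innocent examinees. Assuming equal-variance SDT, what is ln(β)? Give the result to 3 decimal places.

ln β = -1.169

H = 150/160 = 0.9375
FA = 72/160 = 0.4500
z(H) = 1.5341
z(FA) = -0.1257
ln β = −½·[z(H)² − z(FA)²] = −0.5 × (2.3535 − 0.0158) = -1.16885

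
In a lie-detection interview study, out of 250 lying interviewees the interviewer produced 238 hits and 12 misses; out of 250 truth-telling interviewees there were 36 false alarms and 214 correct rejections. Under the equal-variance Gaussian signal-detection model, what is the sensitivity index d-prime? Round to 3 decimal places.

H = 238/250 = 0.9520
FA = 36/250 = 0.1440
Φ⁻¹(H) = Φ⁻¹(0.9520) = 1.6646
Φ⁻¹(FA) = Φ⁻¹(0.1440) = -1.0625
d' = z(H) − z(FA) = 1.6646 − (-1.0625) = 2.7271

d-prime = 2.727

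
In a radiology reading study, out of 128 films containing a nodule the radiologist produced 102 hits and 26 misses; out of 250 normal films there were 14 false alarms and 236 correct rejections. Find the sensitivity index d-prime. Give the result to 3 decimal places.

d-prime = 2.420

H = 102/128 = 0.7969
FA = 14/250 = 0.0560
z(0.7969) = 0.8306, z(0.0560) = -1.5893
d' = z(H) − z(FA) = 0.8306 − (-1.5893) = 2.4199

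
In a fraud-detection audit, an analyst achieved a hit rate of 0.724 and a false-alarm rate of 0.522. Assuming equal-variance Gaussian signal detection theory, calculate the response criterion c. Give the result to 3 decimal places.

c = -0.325

z(H) = 0.5948
z(FA) = 0.0552
c = −½·[z(H) + z(FA)] = −0.5 × (0.5948 + 0.0552) = -0.3250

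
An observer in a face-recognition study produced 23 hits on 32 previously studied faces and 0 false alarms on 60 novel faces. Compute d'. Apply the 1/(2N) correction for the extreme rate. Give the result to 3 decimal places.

d' = 2.973

The false-alarm rate is 0/60 = 0, so apply the 1/(2N) correction: FA → 1/(2·60) = 0.00833.
z(H) = z(0.71875) = 0.5791
z(FA) = z(0.00833) = -2.3941
d' = 0.5791 − (-2.3941) = 2.9732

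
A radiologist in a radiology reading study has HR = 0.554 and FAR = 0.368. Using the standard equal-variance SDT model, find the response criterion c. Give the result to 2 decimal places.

z(H) = 0.1358
z(FA) = -0.3372
c = −½·[z(H) + z(FA)] = −0.5 × (0.1358 + (-0.3372)) = 0.1007

c = 0.10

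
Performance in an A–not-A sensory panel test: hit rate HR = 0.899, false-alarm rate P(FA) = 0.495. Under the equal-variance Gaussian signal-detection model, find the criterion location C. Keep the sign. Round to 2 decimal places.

C = -0.63

z(0.899) = 1.2759, z(0.495) = -0.0125
c = −½·[z(H) + z(FA)] = −0.5 × (1.2759 + (-0.0125)) = -0.6317
c < 0: the taster has a liberal response bias.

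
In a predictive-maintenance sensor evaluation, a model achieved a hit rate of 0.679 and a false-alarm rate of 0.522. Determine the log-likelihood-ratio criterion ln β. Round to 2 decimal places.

ln β = -0.11

z(H) = z(0.679) = 0.465
z(FA) = z(0.522) = 0.055
ln β = −½·[z(H)² − z(FA)²] = −0.5 × (0.216 − 0.003) = -0.1065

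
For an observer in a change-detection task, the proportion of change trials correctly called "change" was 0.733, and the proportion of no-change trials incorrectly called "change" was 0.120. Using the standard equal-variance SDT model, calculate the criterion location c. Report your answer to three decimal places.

c = 0.277

z(0.733) = 0.6219, z(0.120) = -1.1750
c = −½·[z(H) + z(FA)] = −0.5 × (0.6219 + (-1.1750)) = 0.27655
c > 0: the observer has a conservative response bias.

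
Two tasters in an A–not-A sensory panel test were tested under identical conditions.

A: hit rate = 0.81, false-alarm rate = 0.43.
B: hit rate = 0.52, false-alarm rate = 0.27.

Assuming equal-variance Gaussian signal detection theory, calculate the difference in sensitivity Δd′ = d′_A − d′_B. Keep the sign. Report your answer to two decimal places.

A: z(0.81) = 0.878, z(0.43) = -0.176, d' = 1.054
B: z(0.52) = 0.050, z(0.27) = -0.613, d' = 0.663
Δd' = d'_A − d'_B = 1.054 − 0.663 = 0.391
A has the higher sensitivity.

Δd′ = 0.39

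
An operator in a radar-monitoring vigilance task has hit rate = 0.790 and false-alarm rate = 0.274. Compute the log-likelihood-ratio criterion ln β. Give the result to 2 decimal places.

z(H) = z(0.790) = 0.806
z(FA) = z(0.274) = -0.601
ln β = −½·[z(H)² − z(FA)²] = −0.5 × (0.650 − 0.361) = -0.1445

ln β = -0.14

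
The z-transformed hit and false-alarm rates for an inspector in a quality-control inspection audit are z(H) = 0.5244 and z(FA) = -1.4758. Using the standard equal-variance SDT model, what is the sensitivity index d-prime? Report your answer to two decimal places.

d-prime = 2.00

d' = z(H) − z(FA) = 0.5244 − (-1.4758) = 2.0002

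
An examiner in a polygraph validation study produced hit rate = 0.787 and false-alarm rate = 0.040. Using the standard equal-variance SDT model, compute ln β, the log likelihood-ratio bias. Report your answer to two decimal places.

ln β = 1.22

z(H) = z(0.787) = 0.796
z(FA) = z(0.040) = -1.751
ln β = −½·[z(H)² − z(FA)²] = −0.5 × (0.634 − 3.066) = 1.216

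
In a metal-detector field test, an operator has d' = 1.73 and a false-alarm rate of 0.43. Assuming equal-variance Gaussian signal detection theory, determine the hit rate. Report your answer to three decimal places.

z(false-alarm rate) = z(0.43) = -0.1764
z(H) = z(FA) + d' = -0.1764 + 1.73 = 1.5536
hit rate = Φ(1.5536) = 0.9399

hit rate = 0.940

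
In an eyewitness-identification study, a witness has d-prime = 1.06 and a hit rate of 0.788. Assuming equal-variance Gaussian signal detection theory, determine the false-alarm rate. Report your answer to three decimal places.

false-alarm rate = 0.397

z(hit rate) = z(0.788) = 0.7995
z(FA) = z(H) − d' = 0.7995 − 1.06 = -0.2605
false-alarm rate = Φ(-0.2605) = 0.3972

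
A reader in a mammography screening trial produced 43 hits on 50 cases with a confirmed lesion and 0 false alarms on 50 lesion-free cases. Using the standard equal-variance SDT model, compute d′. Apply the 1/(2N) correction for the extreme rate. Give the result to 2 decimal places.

d′ = 3.41

The false-alarm rate is 0/50 = 0, so apply the 1/(2N) correction: FA → 1/(2·50) = 0.01000.
z(H) = z(0.86000) = 1.080
z(FA) = z(0.01000) = -2.326
d' = 1.080 − (-2.326) = 3.406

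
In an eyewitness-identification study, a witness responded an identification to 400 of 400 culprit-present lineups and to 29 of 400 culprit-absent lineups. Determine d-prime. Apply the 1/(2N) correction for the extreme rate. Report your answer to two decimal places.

d-prime = 4.48

The hit rate is 400/400 = 1, so apply the 1/(2N) correction: H → 1 − 1/(2·400) = 0.99875.
z(H) = z(0.99875) = 3.023
z(FA) = z(0.07250) = -1.457
d' = 3.023 − (-1.457) = 4.480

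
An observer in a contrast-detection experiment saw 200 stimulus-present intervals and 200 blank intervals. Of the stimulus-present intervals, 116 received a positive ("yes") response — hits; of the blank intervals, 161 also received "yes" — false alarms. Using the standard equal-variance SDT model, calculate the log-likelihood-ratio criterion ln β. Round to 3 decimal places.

H = 116/200 = 0.5800
FA = 161/200 = 0.8050
z(H) = 0.2019
z(FA) = 0.8596
ln β = −½·[z(H)² − z(FA)²] = −0.5 × (0.0408 − 0.7389) = 0.34905

ln β = 0.349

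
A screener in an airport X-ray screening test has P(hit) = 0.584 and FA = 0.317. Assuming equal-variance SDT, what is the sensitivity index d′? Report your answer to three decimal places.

d′ = 0.688

z(H) = z(0.584) = 0.2121
z(FA) = z(0.317) = -0.4761
d' = z(H) − z(FA) = 0.2121 − (-0.4761) = 0.6882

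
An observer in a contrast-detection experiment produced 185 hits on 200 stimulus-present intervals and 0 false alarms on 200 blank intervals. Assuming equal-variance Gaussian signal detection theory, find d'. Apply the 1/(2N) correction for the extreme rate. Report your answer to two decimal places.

The false-alarm rate is 0/200 = 0, so apply the 1/(2N) correction: FA → 1/(2·200) = 0.00250.
z(H) = z(0.92500) = 1.440
z(FA) = z(0.00250) = -2.807
d' = 1.440 − (-2.807) = 4.247

d' = 4.25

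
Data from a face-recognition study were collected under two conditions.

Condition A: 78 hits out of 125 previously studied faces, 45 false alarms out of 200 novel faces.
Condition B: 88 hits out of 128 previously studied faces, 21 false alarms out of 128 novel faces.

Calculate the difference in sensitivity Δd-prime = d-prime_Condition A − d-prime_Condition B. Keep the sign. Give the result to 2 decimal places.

Δd-prime = -0.40

Condition A: z(0.6240) = 0.316, z(0.2250) = -0.755, d' = 1.071
Condition B: z(0.6875) = 0.489, z(0.1641) = -0.978, d' = 1.467
Δd' = d'_Condition A − d'_Condition B = 1.071 − 1.467 = -0.396
Condition B has the higher sensitivity.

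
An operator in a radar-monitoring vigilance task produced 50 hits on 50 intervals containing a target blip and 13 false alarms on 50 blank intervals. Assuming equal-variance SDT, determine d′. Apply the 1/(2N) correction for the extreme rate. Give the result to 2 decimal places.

The hit rate is 50/50 = 1, so apply the 1/(2N) correction: H → 1 − 1/(2·50) = 0.99000.
z(H) = z(0.99000) = 2.326
z(FA) = z(0.26000) = -0.643
d' = 2.326 − (-0.643) = 2.969

d′ = 2.97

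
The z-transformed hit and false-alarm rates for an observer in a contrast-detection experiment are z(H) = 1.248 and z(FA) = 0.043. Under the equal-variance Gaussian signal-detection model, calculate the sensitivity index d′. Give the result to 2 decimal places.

d′ = 1.21

d' = z(H) − z(FA) = 1.248 − 0.043 = 1.205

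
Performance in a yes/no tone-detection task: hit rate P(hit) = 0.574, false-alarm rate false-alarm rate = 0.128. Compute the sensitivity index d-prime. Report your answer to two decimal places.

z(0.574) = 0.187, z(0.128) = -1.136
d' = z(H) − z(FA) = 0.187 − (-1.136) = 1.323

d-prime = 1.32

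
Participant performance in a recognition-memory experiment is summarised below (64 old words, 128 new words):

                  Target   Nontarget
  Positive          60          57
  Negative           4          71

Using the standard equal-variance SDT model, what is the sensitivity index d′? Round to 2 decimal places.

H = 60/64 = 0.9375
FA = 57/128 = 0.4453
Φ⁻¹(H) = 1.5341
Φ⁻¹(FA) = -0.1375
d' = z(H) − z(FA) = 1.5341 − (-0.1375) = 1.6716

d′ = 1.67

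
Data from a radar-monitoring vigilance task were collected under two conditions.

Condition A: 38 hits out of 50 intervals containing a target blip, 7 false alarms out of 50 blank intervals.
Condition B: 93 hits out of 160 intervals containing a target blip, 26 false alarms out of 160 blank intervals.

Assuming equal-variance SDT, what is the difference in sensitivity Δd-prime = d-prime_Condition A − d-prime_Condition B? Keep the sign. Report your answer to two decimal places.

Δd-prime = 0.60

Condition A: z(0.7600) = 0.706, z(0.1400) = -1.080, d' = 1.786
Condition B: z(0.5813) = 0.205, z(0.1625) = -0.984, d' = 1.189
Δd' = d'_Condition A − d'_Condition B = 1.786 − 1.189 = 0.597
Condition A has the higher sensitivity.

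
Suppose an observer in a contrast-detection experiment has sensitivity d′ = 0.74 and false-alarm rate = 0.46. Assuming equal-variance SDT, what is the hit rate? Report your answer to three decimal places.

z(false-alarm rate) = z(0.46) = -0.1004
z(H) = z(FA) + d' = -0.1004 + 0.74 = 0.6396
hit rate = Φ(0.6396) = 0.7388

hit rate = 0.739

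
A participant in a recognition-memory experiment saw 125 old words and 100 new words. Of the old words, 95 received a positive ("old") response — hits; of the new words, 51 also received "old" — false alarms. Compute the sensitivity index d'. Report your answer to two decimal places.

H = 95/125 = 0.7600
FA = 51/100 = 0.5100
z(H) = 0.7063
z(FA) = 0.0251
d' = z(H) − z(FA) = 0.7063 − 0.0251 = 0.6812

d' = 0.68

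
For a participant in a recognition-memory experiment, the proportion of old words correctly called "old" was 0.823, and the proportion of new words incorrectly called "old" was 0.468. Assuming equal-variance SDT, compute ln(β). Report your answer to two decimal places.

z(H) = z(0.823) = 0.927
z(FA) = z(0.468) = -0.080
ln β = −½·[z(H)² − z(FA)²] = −0.5 × (0.859 − 0.006) = -0.4265

ln β = -0.43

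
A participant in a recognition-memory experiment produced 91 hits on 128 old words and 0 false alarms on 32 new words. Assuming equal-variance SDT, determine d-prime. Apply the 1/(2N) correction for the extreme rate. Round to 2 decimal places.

d-prime = 2.71

The false-alarm rate is 0/32 = 0, so apply the 1/(2N) correction: FA → 1/(2·32) = 0.01562.
z(H) = z(0.71094) = 0.556
z(FA) = z(0.01562) = -2.154
d' = 0.556 − (-2.154) = 2.710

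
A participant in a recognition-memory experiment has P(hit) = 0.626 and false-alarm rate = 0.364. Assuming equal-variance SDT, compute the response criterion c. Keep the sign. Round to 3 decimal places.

c = 0.013

z(0.626) = 0.3213, z(0.364) = -0.3478
c = −½·[z(H) + z(FA)] = −0.5 × (0.3213 + (-0.3478)) = 0.01325
c > 0: the participant has a conservative response bias.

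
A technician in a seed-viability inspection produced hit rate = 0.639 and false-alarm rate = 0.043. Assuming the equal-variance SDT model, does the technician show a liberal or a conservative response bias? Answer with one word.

conservative

z(H) = 0.356, z(FA) = -1.717
c = −½·(z(H) + z(FA)) = 0.6805
c > 0 → conservative criterion (biased toward responding “no”).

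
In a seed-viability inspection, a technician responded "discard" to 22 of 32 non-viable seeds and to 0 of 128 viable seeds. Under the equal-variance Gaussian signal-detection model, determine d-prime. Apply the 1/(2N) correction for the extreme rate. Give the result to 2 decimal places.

The false-alarm rate is 0/128 = 0, so apply the 1/(2N) correction: FA → 1/(2·128) = 0.00391.
z(H) = z(0.68750) = 0.489
z(FA) = z(0.00391) = -2.660
d' = 0.489 − (-2.660) = 3.149

d-prime = 3.15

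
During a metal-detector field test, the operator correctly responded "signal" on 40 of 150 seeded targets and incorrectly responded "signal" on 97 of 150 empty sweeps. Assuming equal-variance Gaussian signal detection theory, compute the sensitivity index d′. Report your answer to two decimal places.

H = 40/150 = 0.2667
FA = 97/150 = 0.6467
z(0.2667) = -0.6228, z(0.6467) = 0.3764
d' = z(H) − z(FA) = -0.6228 − 0.3764 = -0.9992

d′ = -1.00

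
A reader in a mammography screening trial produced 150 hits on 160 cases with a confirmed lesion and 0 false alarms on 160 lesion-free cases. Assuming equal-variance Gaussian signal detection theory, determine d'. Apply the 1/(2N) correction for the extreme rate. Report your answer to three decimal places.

d' = 4.268

The false-alarm rate is 0/160 = 0, so apply the 1/(2N) correction: FA → 1/(2·160) = 0.00313.
z(H) = z(0.93750) = 1.5341
z(FA) = z(0.00313) = -2.7338
d' = 1.5341 − (-2.7338) = 4.2679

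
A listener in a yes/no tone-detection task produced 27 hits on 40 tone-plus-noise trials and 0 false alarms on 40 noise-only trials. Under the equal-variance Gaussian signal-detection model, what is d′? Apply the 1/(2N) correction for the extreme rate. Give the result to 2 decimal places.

d′ = 2.70

The false-alarm rate is 0/40 = 0, so apply the 1/(2N) correction: FA → 1/(2·40) = 0.01250.
z(H) = z(0.67500) = 0.454
z(FA) = z(0.01250) = -2.241
d' = 0.454 − (-2.241) = 2.695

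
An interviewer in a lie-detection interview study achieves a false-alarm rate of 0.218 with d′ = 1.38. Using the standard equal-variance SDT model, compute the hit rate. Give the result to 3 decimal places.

hit rate = 0.726

z(false-alarm rate) = z(0.218) = -0.7790
z(H) = z(FA) + d' = -0.7790 + 1.38 = 0.6010
hit rate = Φ(0.6010) = 0.7261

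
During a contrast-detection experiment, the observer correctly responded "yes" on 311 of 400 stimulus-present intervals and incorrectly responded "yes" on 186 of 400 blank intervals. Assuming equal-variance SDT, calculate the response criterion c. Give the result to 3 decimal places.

c = -0.338

H = 311/400 = 0.7775
FA = 186/400 = 0.4650
Φ⁻¹(H) = Φ⁻¹(0.7775) = 0.7638
Φ⁻¹(FA) = Φ⁻¹(0.4650) = -0.0878
c = −½·[z(H) + z(FA)] = −0.5 × (0.7638 + (-0.0878)) = -0.3380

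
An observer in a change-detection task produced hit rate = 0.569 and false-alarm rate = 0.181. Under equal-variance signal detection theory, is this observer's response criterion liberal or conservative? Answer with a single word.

conservative

z(H) = 0.174, z(FA) = -0.912
c = −½·(z(H) + z(FA)) = 0.369
c > 0 → conservative criterion (biased toward responding “no”).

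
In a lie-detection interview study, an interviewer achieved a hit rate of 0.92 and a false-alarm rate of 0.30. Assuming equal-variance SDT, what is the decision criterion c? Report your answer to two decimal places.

z(H) = 1.405
z(FA) = -0.524
c = −½·[z(H) + z(FA)] = −0.5 × (1.405 + (-0.524)) = -0.4405

c = -0.44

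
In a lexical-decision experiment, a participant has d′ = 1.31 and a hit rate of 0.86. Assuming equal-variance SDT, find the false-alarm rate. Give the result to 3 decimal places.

false-alarm rate = 0.409

z(hit rate) = z(0.86) = 1.0803
z(FA) = z(H) − d' = 1.0803 − 1.31 = -0.2297
false-alarm rate = Φ(-0.2297) = 0.4092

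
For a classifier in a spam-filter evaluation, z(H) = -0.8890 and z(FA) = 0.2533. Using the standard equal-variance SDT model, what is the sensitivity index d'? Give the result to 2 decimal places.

d' = -1.14

d' = z(H) − z(FA) = -0.8890 − 0.2533 = -1.1423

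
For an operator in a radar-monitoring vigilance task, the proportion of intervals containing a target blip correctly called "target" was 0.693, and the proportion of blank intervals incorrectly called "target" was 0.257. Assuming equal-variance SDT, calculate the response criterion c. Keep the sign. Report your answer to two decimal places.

z(0.693) = 0.5044, z(0.257) = -0.6526
c = −½·[z(H) + z(FA)] = −0.5 × (0.5044 + (-0.6526)) = 0.0741

c = 0.07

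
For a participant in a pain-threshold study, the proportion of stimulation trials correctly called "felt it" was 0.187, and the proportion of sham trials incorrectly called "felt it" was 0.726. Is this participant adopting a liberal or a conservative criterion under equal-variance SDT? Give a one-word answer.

conservative

z(H) = -0.889, z(FA) = 0.601
c = −½·(z(H) + z(FA)) = 0.144
c > 0 → conservative criterion (biased toward responding “no”).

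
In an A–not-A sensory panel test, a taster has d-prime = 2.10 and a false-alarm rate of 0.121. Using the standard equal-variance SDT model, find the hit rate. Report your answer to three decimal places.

hit rate = 0.824

z(false-alarm rate) = z(0.121) = -1.1700
z(H) = z(FA) + d' = -1.1700 + 2.10 = 0.9300
hit rate = Φ(0.9300) = 0.8238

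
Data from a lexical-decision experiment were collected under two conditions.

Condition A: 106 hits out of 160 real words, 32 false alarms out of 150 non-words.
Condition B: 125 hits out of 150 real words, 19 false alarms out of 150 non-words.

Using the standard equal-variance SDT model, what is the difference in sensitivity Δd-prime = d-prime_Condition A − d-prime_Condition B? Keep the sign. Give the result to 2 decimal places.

Δd-prime = -0.90

Condition A: z(0.6625) = 0.419, z(0.2133) = -0.795, d' = 1.214
Condition B: z(0.8333) = 0.967, z(0.1267) = -1.142, d' = 2.109
Δd' = d'_Condition A − d'_Condition B = 1.214 − 2.109 = -0.895
Condition B has the higher sensitivity.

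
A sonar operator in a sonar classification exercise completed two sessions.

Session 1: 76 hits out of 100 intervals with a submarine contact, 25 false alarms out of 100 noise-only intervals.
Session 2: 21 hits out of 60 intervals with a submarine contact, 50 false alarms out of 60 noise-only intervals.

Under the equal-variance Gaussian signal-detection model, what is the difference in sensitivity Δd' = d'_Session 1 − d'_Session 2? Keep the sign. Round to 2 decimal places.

Δd' = 2.73

Session 1: z(0.7600) = 0.706, z(0.2500) = -0.674, d' = 1.380
Session 2: z(0.3500) = -0.385, z(0.8333) = 0.967, d' = -1.352
Δd' = d'_Session 1 − d'_Session 2 = 1.380 − (-1.352) = 2.732
Session 1 has the higher sensitivity.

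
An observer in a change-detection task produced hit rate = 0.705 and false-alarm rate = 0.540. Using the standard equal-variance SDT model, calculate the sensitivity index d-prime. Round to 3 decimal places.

d-prime = 0.438

z(0.705) = 0.5388, z(0.540) = 0.1004
d' = z(H) − z(FA) = 0.5388 − 0.1004 = 0.4384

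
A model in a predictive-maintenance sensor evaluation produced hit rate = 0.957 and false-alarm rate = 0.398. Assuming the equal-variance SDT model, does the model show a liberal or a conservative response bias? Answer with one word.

z(H) = 1.717, z(FA) = -0.259
c = −½·(z(H) + z(FA)) = -0.729
c < 0 → liberal criterion (biased toward responding “yes”).

liberal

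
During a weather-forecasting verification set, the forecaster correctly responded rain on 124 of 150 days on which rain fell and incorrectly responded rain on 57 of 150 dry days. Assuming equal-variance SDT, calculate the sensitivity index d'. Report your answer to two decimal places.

H = 124/150 = 0.8267
FA = 57/150 = 0.3800
z(H) = z(0.8267) = 0.9412
z(FA) = z(0.3800) = -0.3055
d' = z(H) − z(FA) = 0.9412 − (-0.3055) = 1.2467

d' = 1.25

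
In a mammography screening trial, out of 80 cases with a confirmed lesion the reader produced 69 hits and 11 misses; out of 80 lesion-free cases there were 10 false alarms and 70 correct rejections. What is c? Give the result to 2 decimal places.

c = 0.03

H = 69/80 = 0.8625
FA = 10/80 = 0.1250
Φ⁻¹(H) = Φ⁻¹(0.8625) = 1.092
Φ⁻¹(FA) = Φ⁻¹(0.1250) = -1.150
c = −½·[z(H) + z(FA)] = −0.5 × (1.092 + (-1.150)) = 0.029
c > 0: the reader has a conservative response bias.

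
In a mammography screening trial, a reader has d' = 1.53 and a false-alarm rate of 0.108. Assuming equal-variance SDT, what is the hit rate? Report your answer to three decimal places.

z(false-alarm rate) = z(0.108) = -1.2372
z(H) = z(FA) + d' = -1.2372 + 1.53 = 0.2928
hit rate = Φ(0.2928) = 0.6152

hit rate = 0.615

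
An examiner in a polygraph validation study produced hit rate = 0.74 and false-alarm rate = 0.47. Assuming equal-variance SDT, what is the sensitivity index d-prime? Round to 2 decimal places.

d-prime = 0.72

z(H) = 0.643
z(FA) = -0.075
d' = z(H) − z(FA) = 0.643 − (-0.075) = 0.718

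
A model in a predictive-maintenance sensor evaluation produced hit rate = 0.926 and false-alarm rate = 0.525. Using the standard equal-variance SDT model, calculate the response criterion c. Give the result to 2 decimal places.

c = -0.75

z(0.926) = 1.4466, z(0.525) = 0.0627
c = −½·[z(H) + z(FA)] = −0.5 × (1.4466 + 0.0627) = -0.75465
c < 0: the model has a liberal response bias.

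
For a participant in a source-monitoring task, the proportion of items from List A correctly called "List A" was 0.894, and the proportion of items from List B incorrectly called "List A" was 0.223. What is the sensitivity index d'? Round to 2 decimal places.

d' = 2.01

z(H) = z(0.894) = 1.2481
z(FA) = z(0.223) = -0.7621
d' = z(H) − z(FA) = 1.2481 − (-0.7621) = 2.0102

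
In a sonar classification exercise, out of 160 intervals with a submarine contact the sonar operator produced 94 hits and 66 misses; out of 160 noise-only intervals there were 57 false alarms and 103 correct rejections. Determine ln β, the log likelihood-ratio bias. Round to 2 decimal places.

ln β = 0.04

H = 94/160 = 0.5875
FA = 57/160 = 0.3563
z(0.5875) = 0.221, z(0.3563) = -0.368
ln β = −½·[z(H)² − z(FA)²] = −0.5 × (0.049 − 0.135) = 0.043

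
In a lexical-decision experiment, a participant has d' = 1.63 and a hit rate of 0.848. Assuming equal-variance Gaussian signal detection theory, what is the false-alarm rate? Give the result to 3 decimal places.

false-alarm rate = 0.274

z(hit rate) = z(0.848) = 1.0279
z(FA) = z(H) − d' = 1.0279 − 1.63 = -0.6021
false-alarm rate = Φ(-0.6021) = 0.2736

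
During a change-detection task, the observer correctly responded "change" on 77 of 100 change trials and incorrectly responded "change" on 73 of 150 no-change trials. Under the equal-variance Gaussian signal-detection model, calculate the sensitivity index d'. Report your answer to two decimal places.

H = 77/100 = 0.7700
FA = 73/150 = 0.4867
z(H) = z(0.7700) = 0.739
z(FA) = z(0.4867) = -0.033
d' = z(H) − z(FA) = 0.739 − (-0.033) = 0.772

d' = 0.77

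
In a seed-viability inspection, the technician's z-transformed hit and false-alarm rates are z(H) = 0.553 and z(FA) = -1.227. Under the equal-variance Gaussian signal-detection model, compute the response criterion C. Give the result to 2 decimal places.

C = 0.34

c = −½·[z(H) + z(FA)] = −½·(0.553 + (-1.227)) = 0.337
c > 0: the technician has a conservative response bias.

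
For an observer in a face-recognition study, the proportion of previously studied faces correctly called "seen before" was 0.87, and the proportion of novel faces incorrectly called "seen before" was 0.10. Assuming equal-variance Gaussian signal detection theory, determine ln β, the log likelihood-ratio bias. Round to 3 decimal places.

ln β = 0.187

Φ⁻¹(0.87) = 1.1264, Φ⁻¹(0.10) = -1.2816
ln β = −½·[z(H)² − z(FA)²] = −0.5 × (1.2688 − 1.6425) = 0.18685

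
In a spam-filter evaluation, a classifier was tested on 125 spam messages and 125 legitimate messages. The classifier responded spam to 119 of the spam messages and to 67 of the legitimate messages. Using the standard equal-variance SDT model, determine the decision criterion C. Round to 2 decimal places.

C = -0.88

H = 119/125 = 0.9520
FA = 67/125 = 0.5360
z(H) = z(0.9520) = 1.665
z(FA) = z(0.5360) = 0.090
c = −½·[z(H) + z(FA)] = −0.5 × (1.665 + 0.090) = -0.8775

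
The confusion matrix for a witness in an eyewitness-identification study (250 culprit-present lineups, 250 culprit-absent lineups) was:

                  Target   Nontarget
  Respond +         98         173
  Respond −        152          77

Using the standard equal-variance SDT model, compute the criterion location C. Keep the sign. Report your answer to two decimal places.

H = 98/250 = 0.3920
FA = 173/250 = 0.6920
Φ⁻¹(H) = Φ⁻¹(0.3920) = -0.274
Φ⁻¹(FA) = Φ⁻¹(0.6920) = 0.502
c = −½·[z(H) + z(FA)] = −0.5 × (-0.274 + 0.502) = -0.114

C = -0.11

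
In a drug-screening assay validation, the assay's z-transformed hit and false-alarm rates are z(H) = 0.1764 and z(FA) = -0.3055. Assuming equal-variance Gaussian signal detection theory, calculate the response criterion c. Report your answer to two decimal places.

c = 0.06

c = −½·[z(H) + z(FA)] = −½·(0.1764 + (-0.3055)) = 0.06455
c > 0: the assay has a conservative response bias.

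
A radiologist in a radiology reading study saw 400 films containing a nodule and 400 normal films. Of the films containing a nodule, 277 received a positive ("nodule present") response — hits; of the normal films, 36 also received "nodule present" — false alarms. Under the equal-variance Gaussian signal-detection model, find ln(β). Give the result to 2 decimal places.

ln β = 0.77

H = 277/400 = 0.6925
FA = 36/400 = 0.0900
Φ⁻¹(0.6925) = 0.503, Φ⁻¹(0.0900) = -1.341
ln β = −½·[z(H)² − z(FA)²] = −0.5 × (0.253 − 1.798) = 0.7725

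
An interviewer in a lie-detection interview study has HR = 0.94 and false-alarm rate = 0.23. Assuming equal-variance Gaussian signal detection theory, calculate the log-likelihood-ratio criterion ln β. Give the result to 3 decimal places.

z(H) = 1.5548
z(FA) = -0.7388
ln β = −½·[z(H)² − z(FA)²] = −0.5 × (2.4174 − 0.5458) = -0.9358

ln β = -0.936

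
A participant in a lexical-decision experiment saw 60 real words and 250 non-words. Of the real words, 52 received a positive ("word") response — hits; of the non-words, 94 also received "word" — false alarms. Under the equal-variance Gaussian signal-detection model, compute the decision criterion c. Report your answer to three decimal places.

c = -0.397

H = 52/60 = 0.8667
FA = 94/250 = 0.3760
Φ⁻¹(0.8667) = 1.1109, Φ⁻¹(0.3760) = -0.3160
c = −½·[z(H) + z(FA)] = −0.5 × (1.1109 + (-0.3160)) = -0.39745
c < 0: the participant has a liberal response bias.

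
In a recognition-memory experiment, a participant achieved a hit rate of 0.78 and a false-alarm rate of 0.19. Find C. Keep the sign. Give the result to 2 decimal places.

C = 0.05

z(H) = z(0.78) = 0.7722
z(FA) = z(0.19) = -0.8779
c = −½·[z(H) + z(FA)] = −0.5 × (0.7722 + (-0.8779)) = 0.05285
c > 0: the participant has a conservative response bias.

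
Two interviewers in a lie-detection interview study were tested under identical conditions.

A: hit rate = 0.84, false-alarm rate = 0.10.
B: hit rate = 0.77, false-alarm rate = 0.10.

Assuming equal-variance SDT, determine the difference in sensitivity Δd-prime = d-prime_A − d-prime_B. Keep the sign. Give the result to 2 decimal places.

Δd-prime = 0.26

A: z(0.84) = 0.994, z(0.10) = -1.282, d' = 2.276
B: z(0.77) = 0.739, z(0.10) = -1.282, d' = 2.021
Δd' = d'_A − d'_B = 2.276 − 2.021 = 0.255
A has the higher sensitivity.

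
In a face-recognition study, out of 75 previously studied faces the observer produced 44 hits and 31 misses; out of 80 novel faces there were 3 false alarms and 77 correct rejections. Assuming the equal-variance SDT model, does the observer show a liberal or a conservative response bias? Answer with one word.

z(H) = 0.219, z(FA) = -1.780
c = −½·(z(H) + z(FA)) = 0.7805
c > 0 → conservative criterion (biased toward responding “no”).

conservative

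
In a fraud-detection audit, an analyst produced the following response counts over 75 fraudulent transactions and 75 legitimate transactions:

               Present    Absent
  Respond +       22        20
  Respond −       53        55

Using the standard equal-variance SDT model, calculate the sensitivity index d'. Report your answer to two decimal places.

d' = 0.08

H = 22/75 = 0.2933
FA = 20/75 = 0.2667
z(H) = -0.544
z(FA) = -0.623
d' = z(H) − z(FA) = -0.544 − (-0.623) = 0.079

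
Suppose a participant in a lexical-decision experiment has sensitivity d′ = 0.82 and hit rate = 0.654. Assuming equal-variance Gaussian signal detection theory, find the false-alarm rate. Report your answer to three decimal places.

false-alarm rate = 0.336

z(hit rate) = z(0.654) = 0.3961
z(FA) = z(H) − d' = 0.3961 − 0.82 = -0.4239
false-alarm rate = Φ(-0.4239) = 0.3358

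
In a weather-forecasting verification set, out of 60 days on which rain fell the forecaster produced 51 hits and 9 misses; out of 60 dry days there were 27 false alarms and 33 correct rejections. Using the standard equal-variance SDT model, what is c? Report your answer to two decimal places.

H = 51/60 = 0.8500
FA = 27/60 = 0.4500
z(H) = 1.0364
z(FA) = -0.1257
c = −½·[z(H) + z(FA)] = −0.5 × (1.0364 + (-0.1257)) = -0.45535

c = -0.46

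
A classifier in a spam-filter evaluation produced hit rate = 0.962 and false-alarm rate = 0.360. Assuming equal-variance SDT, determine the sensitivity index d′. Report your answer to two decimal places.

z(H) = z(0.962) = 1.774
z(FA) = z(0.360) = -0.358
d' = z(H) − z(FA) = 1.774 − (-0.358) = 2.132

d′ = 2.13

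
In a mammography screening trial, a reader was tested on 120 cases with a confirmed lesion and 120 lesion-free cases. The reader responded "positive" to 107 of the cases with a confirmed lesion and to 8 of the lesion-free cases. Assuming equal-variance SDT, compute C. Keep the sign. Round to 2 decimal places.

C = 0.13

H = 107/120 = 0.8917
FA = 8/120 = 0.0667
z(H) = z(0.8917) = 1.236
z(FA) = z(0.0667) = -1.501
c = −½·[z(H) + z(FA)] = −0.5 × (1.236 + (-1.501)) = 0.1325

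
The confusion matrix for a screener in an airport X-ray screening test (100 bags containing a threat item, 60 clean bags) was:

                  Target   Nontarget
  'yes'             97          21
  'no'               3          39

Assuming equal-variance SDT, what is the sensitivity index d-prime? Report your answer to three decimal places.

d-prime = 2.266

H = 97/100 = 0.9700
FA = 21/60 = 0.3500
z(H) = 1.8808
z(FA) = -0.3853
d' = z(H) − z(FA) = 1.8808 − (-0.3853) = 2.2661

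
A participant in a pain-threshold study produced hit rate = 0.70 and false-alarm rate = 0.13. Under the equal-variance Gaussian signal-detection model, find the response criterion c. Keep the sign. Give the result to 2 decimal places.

c = 0.30

Φ⁻¹(0.70) = 0.524, Φ⁻¹(0.13) = -1.126
c = −½·[z(H) + z(FA)] = −0.5 × (0.524 + (-1.126)) = 0.301
c > 0: the participant has a conservative response bias.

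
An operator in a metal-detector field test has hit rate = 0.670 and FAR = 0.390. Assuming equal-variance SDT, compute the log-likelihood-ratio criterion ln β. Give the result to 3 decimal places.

z(0.670) = 0.4399, z(0.390) = -0.2793
ln β = −½·[z(H)² − z(FA)²] = −0.5 × (0.1935 − 0.0780) = -0.05775

ln β = -0.058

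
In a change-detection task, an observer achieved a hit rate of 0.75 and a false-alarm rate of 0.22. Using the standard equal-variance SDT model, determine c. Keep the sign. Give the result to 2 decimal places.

z(H) = z(0.75) = 0.674
z(FA) = z(0.22) = -0.772
c = −½·[z(H) + z(FA)] = −0.5 × (0.674 + (-0.772)) = 0.049
c > 0: the observer has a conservative response bias.

c = 0.05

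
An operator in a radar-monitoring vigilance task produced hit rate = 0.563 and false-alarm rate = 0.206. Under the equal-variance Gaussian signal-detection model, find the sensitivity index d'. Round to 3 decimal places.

z(0.563) = 0.1586, z(0.206) = -0.8204
d' = z(H) − z(FA) = 0.1586 − (-0.8204) = 0.9790

d' = 0.979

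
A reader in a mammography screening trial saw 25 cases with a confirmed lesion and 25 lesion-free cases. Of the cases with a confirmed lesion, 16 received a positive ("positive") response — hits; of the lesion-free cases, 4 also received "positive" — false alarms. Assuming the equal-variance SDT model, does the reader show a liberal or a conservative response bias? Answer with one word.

conservative

z(H) = 0.358, z(FA) = -0.994
c = −½·(z(H) + z(FA)) = 0.318
c > 0 → conservative criterion (biased toward responding “no”).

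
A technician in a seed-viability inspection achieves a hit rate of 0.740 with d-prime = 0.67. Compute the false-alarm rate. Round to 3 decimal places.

false-alarm rate = 0.489

z(hit rate) = z(0.740) = 0.6433
z(FA) = z(H) − d' = 0.6433 − 0.67 = -0.0267
false-alarm rate = Φ(-0.0267) = 0.4893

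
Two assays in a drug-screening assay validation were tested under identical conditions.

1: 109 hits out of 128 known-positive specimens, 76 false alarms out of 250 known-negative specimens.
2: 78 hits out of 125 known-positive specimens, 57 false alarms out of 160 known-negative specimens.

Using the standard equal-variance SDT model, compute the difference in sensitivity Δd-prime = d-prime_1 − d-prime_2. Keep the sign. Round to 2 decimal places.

1: z(0.8516) = 1.043, z(0.3040) = -0.513, d' = 1.556
2: z(0.6240) = 0.316, z(0.3563) = -0.368, d' = 0.684
Δd' = d'_1 − d'_2 = 1.556 − 0.684 = 0.872
1 has the higher sensitivity.

Δd-prime = 0.87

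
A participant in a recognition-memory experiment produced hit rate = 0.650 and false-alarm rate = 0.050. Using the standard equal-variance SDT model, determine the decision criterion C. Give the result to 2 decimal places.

Φ⁻¹(H) = 0.3853
Φ⁻¹(FA) = -1.6449
c = −½·[z(H) + z(FA)] = −0.5 × (0.3853 + (-1.6449)) = 0.6298

C = 0.63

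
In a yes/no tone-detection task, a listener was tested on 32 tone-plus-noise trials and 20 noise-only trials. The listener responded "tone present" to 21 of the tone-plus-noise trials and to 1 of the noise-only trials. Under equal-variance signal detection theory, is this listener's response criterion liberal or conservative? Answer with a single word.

z(H) = 0.402, z(FA) = -1.645
c = −½·(z(H) + z(FA)) = 0.6215
c > 0 → conservative criterion (biased toward responding “no”).

conservative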